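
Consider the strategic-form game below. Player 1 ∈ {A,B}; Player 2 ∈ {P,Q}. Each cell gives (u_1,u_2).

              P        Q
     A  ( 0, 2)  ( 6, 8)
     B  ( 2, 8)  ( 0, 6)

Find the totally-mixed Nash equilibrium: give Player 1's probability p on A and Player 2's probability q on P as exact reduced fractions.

p=1/4, q=3/4

P1 indiff ⇒ q·0+(1-q)·6 = q·2+(1-q)·0 ⇒ q(-2) = (1-q)(-6) ⇒ q = 3/4
P2 indiff ⇒ p·2+(1-p)·8 = p·8+(1-p)·6 ⇒ p(-6) = (1-p)(-2) ⇒ p = 1/4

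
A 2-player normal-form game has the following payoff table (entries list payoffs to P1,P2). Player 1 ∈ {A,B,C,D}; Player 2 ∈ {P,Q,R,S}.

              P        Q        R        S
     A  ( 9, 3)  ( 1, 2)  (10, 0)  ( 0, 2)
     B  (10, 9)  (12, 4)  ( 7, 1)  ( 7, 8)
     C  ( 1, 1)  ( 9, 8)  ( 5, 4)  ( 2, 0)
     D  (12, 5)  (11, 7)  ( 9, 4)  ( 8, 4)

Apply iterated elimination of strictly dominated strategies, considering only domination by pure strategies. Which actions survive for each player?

IESDS → P1:{B,D} P2:{P,Q}

P1 drop C (B beats it: P:10>1 Q:12>9 R:7>5 S:7>2)
P2 drop R (P beats it: A:3>0 B:9>1 D:5>4)
P1 drop A (B beats it: P:10>9 Q:12>1 S:7>0)
P2 drop S (P beats it: B:9>8 D:5>4)
P1→{B,D} P2→{P,Q}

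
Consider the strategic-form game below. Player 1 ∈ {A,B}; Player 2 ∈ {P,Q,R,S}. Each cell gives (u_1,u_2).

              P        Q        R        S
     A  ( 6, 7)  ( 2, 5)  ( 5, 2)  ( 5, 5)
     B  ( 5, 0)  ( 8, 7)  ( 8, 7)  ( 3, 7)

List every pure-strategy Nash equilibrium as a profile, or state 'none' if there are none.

(A,P): NE
(A,Q): not NE [P1→B gives 8>2; P2→P gives 7>5]
(A,R): not NE [P1→B gives 8>5; P2→P gives 7>2]
(A,S): not NE [P2→P gives 7>5]
(B,P): not NE [P1→A gives 6>5; P2→S gives 7>0]
(B,Q): NE
(B,R): NE
(B,S): not NE [P1→A gives 5>3]

PSNE = {(A,P), (B,Q), (B,R)}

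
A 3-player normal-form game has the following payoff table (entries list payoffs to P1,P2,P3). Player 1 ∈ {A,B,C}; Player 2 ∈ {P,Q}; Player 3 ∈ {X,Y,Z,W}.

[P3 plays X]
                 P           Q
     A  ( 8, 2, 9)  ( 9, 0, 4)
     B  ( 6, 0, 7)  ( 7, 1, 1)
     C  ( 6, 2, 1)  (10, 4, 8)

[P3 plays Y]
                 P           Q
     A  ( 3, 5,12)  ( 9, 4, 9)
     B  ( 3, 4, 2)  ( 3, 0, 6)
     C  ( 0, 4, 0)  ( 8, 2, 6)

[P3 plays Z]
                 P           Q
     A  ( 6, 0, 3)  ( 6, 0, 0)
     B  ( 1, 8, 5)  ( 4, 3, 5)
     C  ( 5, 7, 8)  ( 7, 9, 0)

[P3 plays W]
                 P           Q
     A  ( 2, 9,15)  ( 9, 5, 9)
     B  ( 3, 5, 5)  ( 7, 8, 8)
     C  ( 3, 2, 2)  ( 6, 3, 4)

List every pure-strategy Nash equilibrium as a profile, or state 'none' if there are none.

(A,P,X): not NE [P3→W gives 15>9]
(A,P,Y): not NE [P3→W gives 15>12]
(A,P,Z): not NE [P3→W gives 15>3]
(A,P,W): not NE [P1→C gives 3>2]
(A,Q,X): not NE [P1→C gives 10>9; P2→P gives 2>0; P3→W gives 9>4]
(A,Q,Y): not NE [P2→P gives 5>4]
(A,Q,Z): not NE [P1→C gives 7>6; P3→W gives 9>0]
(A,Q,W): not NE [P2→P gives 9>5]
(B,P,X): not NE [P1→A gives 8>6; P2→Q gives 1>0]
(B,P,Y): not NE [P3→X gives 7>2]
(B,P,Z): not NE [P1→A gives 6>1; P3→X gives 7>5]
(B,P,W): not NE [P2→Q gives 8>5; P3→X gives 7>5]
(B,Q,X): not NE [P1→C gives 10>7; P3→W gives 8>1]
(B,Q,Y): not NE [P1→A gives 9>3; P2→P gives 4>0; P3→W gives 8>6]
(B,Q,Z): not NE [P1→C gives 7>4; P2→P gives 8>3; P3→W gives 8>5]
(B,Q,W): not NE [P1→A gives 9>7]
(C,P,X): not NE [P1→A gives 8>6; P2→Q gives 4>2; P3→Z gives 8>1]
(C,P,Y): not NE [P1→B gives 3>0; P3→Z gives 8>0]
(C,P,Z): not NE [P1→A gives 6>5; P2→Q gives 9>7]
(C,P,W): not NE [P2→Q gives 3>2; P3→Z gives 8>2]
(C,Q,X): NE
(C,Q,Y): not NE [P1→A gives 9>8; P2→P gives 4>2; P3→X gives 8>6]
(C,Q,Z): not NE [P3→X gives 8>0]
(C,Q,W): not NE [P1→A gives 9>6; P3→X gives 8>4]

Nash profiles: (C,Q,X)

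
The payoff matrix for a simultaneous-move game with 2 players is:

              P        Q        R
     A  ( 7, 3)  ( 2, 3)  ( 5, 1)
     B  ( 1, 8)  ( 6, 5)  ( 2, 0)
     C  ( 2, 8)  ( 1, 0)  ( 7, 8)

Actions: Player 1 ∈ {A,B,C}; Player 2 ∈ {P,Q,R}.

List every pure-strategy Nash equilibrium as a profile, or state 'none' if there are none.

PSNE = {(A,P), (C,R)}

(A,P): NE
(A,Q): not NE [P1→B gives 6>2]
(A,R): not NE [P1→C gives 7>5; P2→Q gives 3>1]
(B,P): not NE [P1→A gives 7>1]
(B,Q): not NE [P2→P gives 8>5]
(B,R): not NE [P1→C gives 7>2; P2→P gives 8>0]
(C,P): not NE [P1→A gives 7>2]
(C,Q): not NE [P1→B gives 6>1; P2→R gives 8>0]
(C,R): NE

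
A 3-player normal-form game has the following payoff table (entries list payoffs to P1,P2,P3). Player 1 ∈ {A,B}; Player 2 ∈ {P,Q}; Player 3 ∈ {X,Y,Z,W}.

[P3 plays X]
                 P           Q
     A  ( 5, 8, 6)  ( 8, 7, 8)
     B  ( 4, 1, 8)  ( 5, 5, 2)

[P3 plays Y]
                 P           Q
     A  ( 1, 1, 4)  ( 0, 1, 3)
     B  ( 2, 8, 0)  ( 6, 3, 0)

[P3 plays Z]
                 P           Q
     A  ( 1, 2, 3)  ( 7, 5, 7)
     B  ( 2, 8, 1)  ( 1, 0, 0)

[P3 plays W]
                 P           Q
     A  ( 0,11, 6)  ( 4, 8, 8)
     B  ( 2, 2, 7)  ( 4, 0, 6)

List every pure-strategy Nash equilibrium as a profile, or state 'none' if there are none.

(A,P,X): NE
(A,P,Y): not NE [P1→B gives 2>1; P3→W gives 6>4]
(A,P,Z): not NE [P1→B gives 2>1; P2→Q gives 5>2; P3→W gives 6>3]
(A,P,W): not NE [P1→B gives 2>0]
(A,Q,X): not NE [P2→P gives 8>7]
(A,Q,Y): not NE [P1→B gives 6>0; P3→W gives 8>3]
(A,Q,Z): not NE [P3→W gives 8>7]
(A,Q,W): not NE [P2→P gives 11>8]
(B,P,X): not NE [P1→A gives 5>4; P2→Q gives 5>1]
(B,P,Y): not NE [P3→X gives 8>0]
(B,P,Z): not NE [P3→X gives 8>1]
(B,P,W): not NE [P3→X gives 8>7]
(B,Q,X): not NE [P1→A gives 8>5; P3→W gives 6>2]
(B,Q,Y): not NE [P2→P gives 8>3; P3→W gives 6>0]
(B,Q,Z): not NE [P1→A gives 7>1; P2→P gives 8>0; P3→W gives 6>0]
(B,Q,W): not NE [P2→P gives 2>0]

Nash profiles: (A,P,X)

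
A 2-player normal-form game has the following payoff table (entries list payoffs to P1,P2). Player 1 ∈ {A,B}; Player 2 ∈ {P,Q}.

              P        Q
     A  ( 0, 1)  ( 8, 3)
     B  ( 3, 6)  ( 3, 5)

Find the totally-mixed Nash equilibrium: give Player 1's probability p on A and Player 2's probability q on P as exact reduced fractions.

P1 indiff ⇒ q·0+(1-q)·8 = q·3+(1-q)·3 ⇒ q(-3) = (1-q)(-5) ⇒ q = 5/8
P2 indiff ⇒ p·1+(1-p)·6 = p·3+(1-p)·5 ⇒ p(-2) = (1-p)(-1) ⇒ p = 1/3

P1 mixes 1/3 on A; P2 mixes 5/8 on P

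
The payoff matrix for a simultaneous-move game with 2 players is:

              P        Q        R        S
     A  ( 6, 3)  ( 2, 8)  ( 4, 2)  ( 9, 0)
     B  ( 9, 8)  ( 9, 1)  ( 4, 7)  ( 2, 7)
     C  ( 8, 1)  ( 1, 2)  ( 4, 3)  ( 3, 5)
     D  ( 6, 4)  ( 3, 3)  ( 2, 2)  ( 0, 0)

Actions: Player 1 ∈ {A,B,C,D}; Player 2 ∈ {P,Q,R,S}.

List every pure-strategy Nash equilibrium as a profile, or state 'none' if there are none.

PSNE = {(B,P)}

(A,P): not NE [P1→B gives 9>6; P2→Q gives 8>3]
(A,Q): not NE [P1→B gives 9>2]
(A,R): not NE [P2→Q gives 8>2]
(A,S): not NE [P2→Q gives 8>0]
(B,P): NE
(B,Q): not NE [P2→P gives 8>1]
(B,R): not NE [P2→P gives 8>7]
(B,S): not NE [P1→A gives 9>2; P2→P gives 8>7]
(C,P): not NE [P1→B gives 9>8; P2→S gives 5>1]
(C,Q): not NE [P1→B gives 9>1; P2→S gives 5>2]
(C,R): not NE [P2→S gives 5>3]
(C,S): not NE [P1→A gives 9>3]
(D,P): not NE [P1→B gives 9>6]
(D,Q): not NE [P1→B gives 9>3; P2→P gives 4>3]
(D,R): not NE [P1→C gives 4>2; P2→P gives 4>2]
(D,S): not NE [P1→A gives 9>0; P2→P gives 4>0]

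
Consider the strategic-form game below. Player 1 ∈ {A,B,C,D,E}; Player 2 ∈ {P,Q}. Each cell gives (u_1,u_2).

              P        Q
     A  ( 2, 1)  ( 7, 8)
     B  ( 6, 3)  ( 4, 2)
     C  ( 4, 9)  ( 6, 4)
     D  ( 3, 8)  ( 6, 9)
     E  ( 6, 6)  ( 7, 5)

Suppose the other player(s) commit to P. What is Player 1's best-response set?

P1 best: {B,E}

u_1(A vs P) = 2
u_1(B vs P) = 6
u_1(C vs P) = 4
u_1(D vs P) = 3
u_1(E vs P) = 6
max payoff 6 at {B,E}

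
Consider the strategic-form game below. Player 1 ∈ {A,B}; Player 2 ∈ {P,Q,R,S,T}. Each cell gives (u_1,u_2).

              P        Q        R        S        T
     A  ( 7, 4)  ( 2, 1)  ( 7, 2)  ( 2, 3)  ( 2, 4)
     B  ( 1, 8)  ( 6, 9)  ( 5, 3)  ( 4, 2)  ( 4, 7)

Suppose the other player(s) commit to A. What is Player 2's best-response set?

u_2(P vs A) = 4
u_2(Q vs A) = 1
u_2(R vs A) = 2
u_2(S vs A) = 3
u_2(T vs A) = 4
max payoff 4 at {P,T}

BR_2 = {P,T}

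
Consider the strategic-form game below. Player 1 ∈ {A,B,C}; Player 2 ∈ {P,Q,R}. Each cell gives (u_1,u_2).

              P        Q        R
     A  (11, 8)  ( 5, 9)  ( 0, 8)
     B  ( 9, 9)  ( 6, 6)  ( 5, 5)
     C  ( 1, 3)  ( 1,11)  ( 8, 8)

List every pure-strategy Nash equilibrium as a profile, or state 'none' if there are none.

PSNE: ∅

(A,P): not NE [P2→Q gives 9>8]
(A,Q): not NE [P1→B gives 6>5]
(A,R): not NE [P1→C gives 8>0; P2→Q gives 9>8]
(B,P): not NE [P1→A gives 11>9]
(B,Q): not NE [P2→P gives 9>6]
(B,R): not NE [P1→C gives 8>5; P2→P gives 9>5]
(C,P): not NE [P1→A gives 11>1; P2→Q gives 11>3]
(C,Q): not NE [P1→B gives 6>1]
(C,R): not NE [P2→Q gives 11>8]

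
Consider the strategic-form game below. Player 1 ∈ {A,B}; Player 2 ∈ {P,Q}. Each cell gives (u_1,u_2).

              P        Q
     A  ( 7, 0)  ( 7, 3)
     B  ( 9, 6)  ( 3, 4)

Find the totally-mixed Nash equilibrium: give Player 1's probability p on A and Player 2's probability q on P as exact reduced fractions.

P1 indiff ⇒ q·7+(1-q)·7 = q·9+(1-q)·3 ⇒ q(-2) = (1-q)(-4) ⇒ q = 2/3
P2 indiff ⇒ p·0+(1-p)·6 = p·3+(1-p)·4 ⇒ p(-3) = (1-p)(-2) ⇒ p = 2/5

p=2/5, q=2/3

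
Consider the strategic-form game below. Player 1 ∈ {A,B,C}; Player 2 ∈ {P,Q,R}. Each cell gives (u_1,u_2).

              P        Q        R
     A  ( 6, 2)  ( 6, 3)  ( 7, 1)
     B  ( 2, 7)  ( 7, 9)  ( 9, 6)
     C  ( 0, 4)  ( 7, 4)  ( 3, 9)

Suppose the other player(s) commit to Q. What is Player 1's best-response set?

argmax u_1 = {B,C}

u_1(A vs Q) = 6
u_1(B vs Q) = 7
u_1(C vs Q) = 7
max payoff 7 at {B,C}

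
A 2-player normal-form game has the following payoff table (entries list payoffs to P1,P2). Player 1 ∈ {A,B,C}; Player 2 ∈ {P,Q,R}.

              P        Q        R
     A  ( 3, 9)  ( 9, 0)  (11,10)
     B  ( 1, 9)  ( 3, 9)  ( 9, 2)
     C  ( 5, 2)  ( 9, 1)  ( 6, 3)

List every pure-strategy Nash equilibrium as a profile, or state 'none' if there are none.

NE set: (A,R)

(A,P): not NE [P1→C gives 5>3; P2→R gives 10>9]
(A,Q): not NE [P2→R gives 10>0]
(A,R): NE
(B,P): not NE [P1→C gives 5>1]
(B,Q): not NE [P1→C gives 9>3]
(B,R): not NE [P1→A gives 11>9; P2→Q gives 9>2]
(C,P): not NE [P2→R gives 3>2]
(C,Q): not NE [P2→R gives 3>1]
(C,R): not NE [P1→A gives 11>6]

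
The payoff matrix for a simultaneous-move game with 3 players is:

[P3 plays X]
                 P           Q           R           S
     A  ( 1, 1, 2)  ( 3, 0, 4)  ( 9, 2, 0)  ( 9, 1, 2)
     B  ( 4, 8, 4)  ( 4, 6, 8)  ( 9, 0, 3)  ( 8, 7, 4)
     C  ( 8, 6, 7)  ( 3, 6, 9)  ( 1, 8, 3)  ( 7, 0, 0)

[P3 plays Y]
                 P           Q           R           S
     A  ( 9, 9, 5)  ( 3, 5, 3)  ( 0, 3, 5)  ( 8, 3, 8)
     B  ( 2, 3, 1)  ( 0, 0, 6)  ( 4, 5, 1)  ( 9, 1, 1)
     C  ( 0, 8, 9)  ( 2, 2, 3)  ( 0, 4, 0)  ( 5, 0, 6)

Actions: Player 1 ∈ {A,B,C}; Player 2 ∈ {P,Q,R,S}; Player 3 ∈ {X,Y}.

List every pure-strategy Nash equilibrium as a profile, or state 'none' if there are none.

(A,P,X): not NE [P1→C gives 8>1; P2→R gives 2>1; P3→Y gives 5>2]
(A,P,Y): NE
(A,Q,X): not NE [P1→B gives 4>3; P2→R gives 2>0]
(A,Q,Y): not NE [P2→P gives 9>5; P3→X gives 4>3]
(A,R,X): not NE [P3→Y gives 5>0]
(A,R,Y): not NE [P1→B gives 4>0; P2→P gives 9>3]
(A,S,X): not NE [P2→R gives 2>1; P3→Y gives 8>2]
(A,S,Y): not NE [P1→B gives 9>8; P2→P gives 9>3]
(B,P,X): not NE [P1→C gives 8>4]
(B,P,Y): not NE [P1→A gives 9>2; P2→R gives 5>3; P3→X gives 4>1]
(B,Q,X): not NE [P2→P gives 8>6]
(B,Q,Y): not NE [P1→A gives 3>0; P2→R gives 5>0; P3→X gives 8>6]
(B,R,X): not NE [P2→P gives 8>0]
(B,R,Y): not NE [P3→X gives 3>1]
(B,S,X): not NE [P1→A gives 9>8; P2→P gives 8>7]
(B,S,Y): not NE [P2→R gives 5>1; P3→X gives 4>1]
(C,P,X): not NE [P2→R gives 8>6; P3→Y gives 9>7]
(C,P,Y): not NE [P1→A gives 9>0]
(C,Q,X): not NE [P1→B gives 4>3; P2→R gives 8>6]
(C,Q,Y): not NE [P1→A gives 3>2; P2→P gives 8>2; P3→X gives 9>3]
(C,R,X): not NE [P1→B gives 9>1]
(C,R,Y): not NE [P1→B gives 4>0; P2→P gives 8>4; P3→X gives 3>0]
(C,S,X): not NE [P1→A gives 9>7; P2→R gives 8>0; P3→Y gives 6>0]
(C,S,Y): not NE [P1→B gives 9>5; P2→P gives 8>0]

NE set: (A,P,Y)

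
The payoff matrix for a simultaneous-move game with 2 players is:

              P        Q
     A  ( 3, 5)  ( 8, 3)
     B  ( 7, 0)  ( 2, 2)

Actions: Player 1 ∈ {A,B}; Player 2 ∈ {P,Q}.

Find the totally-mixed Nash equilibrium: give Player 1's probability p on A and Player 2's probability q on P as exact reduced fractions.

P1 indiff ⇒ q·3+(1-q)·8 = q·7+(1-q)·2 ⇒ q(-4) = (1-q)(-6) ⇒ q = 3/5
P2 indiff ⇒ p·5+(1-p)·0 = p·3+(1-p)·2 ⇒ p(2) = (1-p)(2) ⇒ p = 1/2

p=1/2, q=3/5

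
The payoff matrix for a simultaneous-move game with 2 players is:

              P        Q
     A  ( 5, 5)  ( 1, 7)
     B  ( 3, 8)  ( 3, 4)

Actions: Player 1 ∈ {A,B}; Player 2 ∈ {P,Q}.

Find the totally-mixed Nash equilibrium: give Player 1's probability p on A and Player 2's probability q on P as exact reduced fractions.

p=2/3, q=1/2

P1 indiff ⇒ q·5+(1-q)·1 = q·3+(1-q)·3 ⇒ q(2) = (1-q)(2) ⇒ q = 1/2
P2 indiff ⇒ p·5+(1-p)·8 = p·7+(1-p)·4 ⇒ p(-2) = (1-p)(-4) ⇒ p = 2/3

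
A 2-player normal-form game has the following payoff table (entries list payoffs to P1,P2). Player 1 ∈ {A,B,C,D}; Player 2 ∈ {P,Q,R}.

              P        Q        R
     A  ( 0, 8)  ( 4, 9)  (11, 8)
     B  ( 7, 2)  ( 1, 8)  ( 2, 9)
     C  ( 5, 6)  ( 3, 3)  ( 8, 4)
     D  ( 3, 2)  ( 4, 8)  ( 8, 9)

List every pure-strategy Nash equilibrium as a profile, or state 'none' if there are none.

Nash profiles: (A,Q)

(A,P): not NE [P1→B gives 7>0; P2→Q gives 9>8]
(A,Q): NE
(A,R): not NE [P2→Q gives 9>8]
(B,P): not NE [P2→R gives 9>2]
(B,Q): not NE [P1→D gives 4>1; P2→R gives 9>8]
(B,R): not NE [P1→A gives 11>2]
(C,P): not NE [P1→B gives 7>5]
(C,Q): not NE [P1→D gives 4>3; P2→P gives 6>3]
(C,R): not NE [P1→A gives 11>8; P2→P gives 6>4]
(D,P): not NE [P1→B gives 7>3; P2→R gives 9>2]
(D,Q): not NE [P2→R gives 9>8]
(D,R): not NE [P1→A gives 11>8]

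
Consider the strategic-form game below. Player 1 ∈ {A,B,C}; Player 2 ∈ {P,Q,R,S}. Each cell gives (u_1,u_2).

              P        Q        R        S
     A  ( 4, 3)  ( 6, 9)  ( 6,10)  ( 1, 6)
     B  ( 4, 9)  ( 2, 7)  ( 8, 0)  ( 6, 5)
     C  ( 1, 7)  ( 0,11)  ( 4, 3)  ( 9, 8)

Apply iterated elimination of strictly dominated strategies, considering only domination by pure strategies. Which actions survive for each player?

Remaining: P1:{A,B} P2:{P,Q,R}

P2 drop S (Q beats it: A:9>6 B:7>5 C:11>8)
P1 drop C (A beats it: P:4>1 Q:6>0 R:6>4)
P1→{A,B} P2→{P,Q,R}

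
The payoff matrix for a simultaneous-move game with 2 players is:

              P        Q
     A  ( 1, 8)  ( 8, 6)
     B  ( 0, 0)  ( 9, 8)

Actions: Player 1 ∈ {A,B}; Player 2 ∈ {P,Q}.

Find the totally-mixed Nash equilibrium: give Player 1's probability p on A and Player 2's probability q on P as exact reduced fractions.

P1 mixes 4/5 on A; P2 mixes 1/2 on P

P1 indiff ⇒ q·1+(1-q)·8 = q·0+(1-q)·9 ⇒ q(1) = (1-q)(1) ⇒ q = 1/2
P2 indiff ⇒ p·8+(1-p)·0 = p·6+(1-p)·8 ⇒ p(2) = (1-p)(8) ⇒ p = 4/5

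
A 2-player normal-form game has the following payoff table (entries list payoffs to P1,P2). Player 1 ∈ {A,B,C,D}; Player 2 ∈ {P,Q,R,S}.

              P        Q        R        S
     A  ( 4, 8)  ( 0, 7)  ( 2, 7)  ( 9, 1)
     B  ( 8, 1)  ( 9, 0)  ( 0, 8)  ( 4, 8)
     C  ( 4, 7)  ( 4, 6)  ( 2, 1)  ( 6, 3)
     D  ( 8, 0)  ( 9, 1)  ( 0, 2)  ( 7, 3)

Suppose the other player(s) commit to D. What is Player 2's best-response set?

u_2(P vs D) = 0
u_2(Q vs D) = 1
u_2(R vs D) = 2
u_2(S vs D) = 3
max payoff 3 at {S}

argmax u_2 = {S}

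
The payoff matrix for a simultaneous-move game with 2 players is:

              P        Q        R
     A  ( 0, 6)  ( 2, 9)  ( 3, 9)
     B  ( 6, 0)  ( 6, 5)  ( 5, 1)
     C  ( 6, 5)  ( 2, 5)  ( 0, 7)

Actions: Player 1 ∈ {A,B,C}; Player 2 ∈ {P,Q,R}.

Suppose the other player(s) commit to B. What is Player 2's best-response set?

P2 best: {Q}

u_2(P vs B) = 0
u_2(Q vs B) = 5
u_2(R vs B) = 1
max payoff 5 at {Q}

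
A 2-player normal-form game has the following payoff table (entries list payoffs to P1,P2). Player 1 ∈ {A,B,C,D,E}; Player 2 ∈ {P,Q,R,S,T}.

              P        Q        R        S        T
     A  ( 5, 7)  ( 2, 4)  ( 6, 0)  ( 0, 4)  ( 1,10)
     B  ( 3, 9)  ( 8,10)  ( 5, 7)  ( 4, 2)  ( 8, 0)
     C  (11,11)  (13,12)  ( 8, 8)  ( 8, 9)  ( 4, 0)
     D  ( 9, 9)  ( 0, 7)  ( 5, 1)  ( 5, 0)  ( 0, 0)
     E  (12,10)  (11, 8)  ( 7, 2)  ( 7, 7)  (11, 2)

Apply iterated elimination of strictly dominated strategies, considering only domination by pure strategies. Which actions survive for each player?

IESDS → P1:{C,E} P2:{P,Q}

P1 drop A (C beats it: P:11>5 Q:13>2 R:8>6 S:8>0 T:4>1)
P1 drop B (E beats it: P:12>3 Q:11>8 R:7>5 S:7>4 T:11>8)
P1 drop D (C beats it: P:11>9 Q:13>0 R:8>5 S:8>5 T:4>0)
P2 drop R (P beats it: C:11>8 E:10>2)
P2 drop S (P beats it: C:11>9 E:10>7)
P2 drop T (P beats it: C:11>0 E:10>2)
P1→{C,E} P2→{P,Q}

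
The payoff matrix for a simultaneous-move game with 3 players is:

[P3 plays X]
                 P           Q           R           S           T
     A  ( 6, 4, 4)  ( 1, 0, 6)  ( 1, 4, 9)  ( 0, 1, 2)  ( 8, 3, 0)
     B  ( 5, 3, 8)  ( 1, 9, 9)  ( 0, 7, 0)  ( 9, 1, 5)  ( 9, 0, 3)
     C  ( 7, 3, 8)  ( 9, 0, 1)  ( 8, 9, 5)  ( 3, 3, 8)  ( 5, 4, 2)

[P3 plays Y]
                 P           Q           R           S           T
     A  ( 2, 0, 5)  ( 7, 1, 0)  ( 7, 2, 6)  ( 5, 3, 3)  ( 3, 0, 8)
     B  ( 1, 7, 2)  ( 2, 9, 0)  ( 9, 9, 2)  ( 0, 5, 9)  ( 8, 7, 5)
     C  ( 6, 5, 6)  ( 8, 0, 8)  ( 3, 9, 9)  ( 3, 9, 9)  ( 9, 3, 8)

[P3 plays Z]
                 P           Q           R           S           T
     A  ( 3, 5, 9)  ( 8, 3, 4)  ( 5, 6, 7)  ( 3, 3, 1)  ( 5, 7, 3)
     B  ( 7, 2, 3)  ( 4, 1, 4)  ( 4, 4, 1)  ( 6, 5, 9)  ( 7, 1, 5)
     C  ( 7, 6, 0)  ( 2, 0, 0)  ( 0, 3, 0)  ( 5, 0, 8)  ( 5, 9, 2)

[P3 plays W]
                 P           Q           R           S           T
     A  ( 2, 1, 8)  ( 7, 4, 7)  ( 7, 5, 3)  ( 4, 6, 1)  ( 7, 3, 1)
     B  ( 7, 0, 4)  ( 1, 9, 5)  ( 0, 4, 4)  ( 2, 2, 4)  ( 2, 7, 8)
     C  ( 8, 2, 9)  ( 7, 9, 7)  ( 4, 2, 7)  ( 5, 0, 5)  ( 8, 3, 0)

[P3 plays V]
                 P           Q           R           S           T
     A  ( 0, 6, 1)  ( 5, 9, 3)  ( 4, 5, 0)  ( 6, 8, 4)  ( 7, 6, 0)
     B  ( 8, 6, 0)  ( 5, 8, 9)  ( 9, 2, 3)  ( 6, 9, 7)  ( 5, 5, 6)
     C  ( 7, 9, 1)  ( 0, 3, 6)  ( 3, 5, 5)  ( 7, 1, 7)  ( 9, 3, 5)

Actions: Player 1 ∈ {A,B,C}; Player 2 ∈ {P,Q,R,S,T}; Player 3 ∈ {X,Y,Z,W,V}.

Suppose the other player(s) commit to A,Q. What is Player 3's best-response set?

BR_3 = {W}

u_3(X vs A,Q) = 6
u_3(Y vs A,Q) = 0
u_3(Z vs A,Q) = 4
u_3(W vs A,Q) = 7
u_3(V vs A,Q) = 3
max payoff 7 at {W}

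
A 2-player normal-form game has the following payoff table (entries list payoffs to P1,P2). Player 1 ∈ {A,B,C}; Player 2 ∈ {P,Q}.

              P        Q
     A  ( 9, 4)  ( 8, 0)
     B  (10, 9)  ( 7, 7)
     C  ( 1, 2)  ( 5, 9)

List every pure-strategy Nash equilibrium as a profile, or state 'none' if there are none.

PSNE = {(B,P)}

(A,P): not NE [P1→B gives 10>9]
(A,Q): not NE [P2→P gives 4>0]
(B,P): NE
(B,Q): not NE [P1→A gives 8>7; P2→P gives 9>7]
(C,P): not NE [P1→B gives 10>1; P2→Q gives 9>2]
(C,Q): not NE [P1→A gives 8>5]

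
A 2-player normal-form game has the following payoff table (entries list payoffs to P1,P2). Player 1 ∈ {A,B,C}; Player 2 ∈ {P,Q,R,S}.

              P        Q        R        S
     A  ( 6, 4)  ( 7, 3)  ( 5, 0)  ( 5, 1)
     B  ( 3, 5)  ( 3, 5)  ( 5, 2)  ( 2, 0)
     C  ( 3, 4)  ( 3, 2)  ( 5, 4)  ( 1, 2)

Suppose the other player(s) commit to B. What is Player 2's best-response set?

u_2(P vs B) = 5
u_2(Q vs B) = 5
u_2(R vs B) = 2
u_2(S vs B) = 0
max payoff 5 at {P,Q}

P2 best: {P,Q}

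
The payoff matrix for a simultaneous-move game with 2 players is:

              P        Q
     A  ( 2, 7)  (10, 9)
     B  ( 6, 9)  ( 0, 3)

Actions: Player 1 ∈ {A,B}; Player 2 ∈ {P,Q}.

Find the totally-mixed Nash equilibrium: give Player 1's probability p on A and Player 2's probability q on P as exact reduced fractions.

P1 indiff ⇒ q·2+(1-q)·10 = q·6+(1-q)·0 ⇒ q(-4) = (1-q)(-10) ⇒ q = 5/7
P2 indiff ⇒ p·7+(1-p)·9 = p·9+(1-p)·3 ⇒ p(-2) = (1-p)(-6) ⇒ p = 3/4

(p,q) = (3/4, 5/7)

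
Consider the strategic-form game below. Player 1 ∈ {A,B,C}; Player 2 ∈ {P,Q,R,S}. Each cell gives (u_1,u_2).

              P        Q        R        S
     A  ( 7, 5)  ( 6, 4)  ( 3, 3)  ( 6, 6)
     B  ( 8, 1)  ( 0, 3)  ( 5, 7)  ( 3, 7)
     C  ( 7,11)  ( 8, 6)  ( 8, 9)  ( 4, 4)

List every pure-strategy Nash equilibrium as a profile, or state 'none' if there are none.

Nash profiles: (A,S)

(A,P): not NE [P1→B gives 8>7; P2→S gives 6>5]
(A,Q): not NE [P1→C gives 8>6; P2→S gives 6>4]
(A,R): not NE [P1→C gives 8>3; P2→S gives 6>3]
(A,S): NE
(B,P): not NE [P2→S gives 7>1]
(B,Q): not NE [P1→C gives 8>0; P2→S gives 7>3]
(B,R): not NE [P1→C gives 8>5]
(B,S): not NE [P1→A gives 6>3]
(C,P): not NE [P1→B gives 8>7]
(C,Q): not NE [P2→P gives 11>6]
(C,R): not NE [P2→P gives 11>9]
(C,S): not NE [P1→A gives 6>4; P2→P gives 11>4]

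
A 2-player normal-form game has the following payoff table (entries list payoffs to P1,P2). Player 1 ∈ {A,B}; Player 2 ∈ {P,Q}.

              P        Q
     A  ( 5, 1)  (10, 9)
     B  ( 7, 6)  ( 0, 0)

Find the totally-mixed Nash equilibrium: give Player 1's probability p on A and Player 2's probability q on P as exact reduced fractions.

P1 indiff ⇒ q·5+(1-q)·10 = q·7+(1-q)·0 ⇒ q(-2) = (1-q)(-10) ⇒ q = 5/6
P2 indiff ⇒ p·1+(1-p)·6 = p·9+(1-p)·0 ⇒ p(-8) = (1-p)(-6) ⇒ p = 3/7

P1 mixes 3/7 on A; P2 mixes 5/6 on P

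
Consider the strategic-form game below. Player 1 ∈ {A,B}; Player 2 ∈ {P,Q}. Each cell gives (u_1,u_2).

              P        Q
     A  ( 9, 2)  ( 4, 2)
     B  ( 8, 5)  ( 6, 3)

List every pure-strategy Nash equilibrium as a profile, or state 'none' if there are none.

PSNE = {(A,P)}

(A,P): NE
(A,Q): not NE [P1→B gives 6>4]
(B,P): not NE [P1→A gives 9>8]
(B,Q): not NE [P2→P gives 5>3]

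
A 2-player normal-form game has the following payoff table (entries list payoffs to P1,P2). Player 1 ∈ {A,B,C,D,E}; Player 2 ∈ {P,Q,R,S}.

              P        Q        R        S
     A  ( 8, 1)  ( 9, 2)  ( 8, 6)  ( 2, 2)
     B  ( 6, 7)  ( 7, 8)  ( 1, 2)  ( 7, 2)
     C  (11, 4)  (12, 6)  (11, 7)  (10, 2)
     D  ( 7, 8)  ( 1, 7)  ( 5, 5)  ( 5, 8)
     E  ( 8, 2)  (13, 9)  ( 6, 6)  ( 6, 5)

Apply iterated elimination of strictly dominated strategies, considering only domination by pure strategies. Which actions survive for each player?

P1 drop A (C beats it: P:11>8 Q:12>9 R:11>8 S:10>2)
P1 drop B (C beats it: P:11>6 Q:12>7 R:11>1 S:10>7)
P1 drop D (C beats it: P:11>7 Q:12>1 R:11>5 S:10>5)
P2 drop P (Q beats it: C:6>4 E:9>2)
P2 drop S (Q beats it: C:6>2 E:9>5)
P1→{C,E} P2→{Q,R}

Remaining: P1:{C,E} P2:{Q,R}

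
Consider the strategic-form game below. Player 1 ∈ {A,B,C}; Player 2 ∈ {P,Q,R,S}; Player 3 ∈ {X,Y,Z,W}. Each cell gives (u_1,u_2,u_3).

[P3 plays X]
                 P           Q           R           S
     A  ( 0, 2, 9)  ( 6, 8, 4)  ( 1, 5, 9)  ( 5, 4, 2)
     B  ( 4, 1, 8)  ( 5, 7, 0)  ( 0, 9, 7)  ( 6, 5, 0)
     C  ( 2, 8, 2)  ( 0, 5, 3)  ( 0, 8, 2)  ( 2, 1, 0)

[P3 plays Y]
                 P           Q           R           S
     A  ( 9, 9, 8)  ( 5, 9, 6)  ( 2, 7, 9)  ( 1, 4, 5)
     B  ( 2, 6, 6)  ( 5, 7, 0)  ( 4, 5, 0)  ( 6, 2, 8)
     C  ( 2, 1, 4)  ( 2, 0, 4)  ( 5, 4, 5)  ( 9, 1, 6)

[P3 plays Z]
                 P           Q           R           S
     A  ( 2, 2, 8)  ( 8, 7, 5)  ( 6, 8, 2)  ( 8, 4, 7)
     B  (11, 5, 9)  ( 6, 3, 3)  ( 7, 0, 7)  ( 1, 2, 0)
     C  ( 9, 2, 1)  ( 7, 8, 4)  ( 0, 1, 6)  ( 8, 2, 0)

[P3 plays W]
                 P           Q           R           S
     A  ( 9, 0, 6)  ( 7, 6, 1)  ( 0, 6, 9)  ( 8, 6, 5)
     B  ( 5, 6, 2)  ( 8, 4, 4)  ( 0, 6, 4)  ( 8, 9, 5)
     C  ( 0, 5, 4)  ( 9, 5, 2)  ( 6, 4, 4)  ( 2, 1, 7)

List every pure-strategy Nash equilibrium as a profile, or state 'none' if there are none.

(A,P,X): not NE [P1→B gives 4>0; P2→Q gives 8>2]
(A,P,Y): not NE [P3→X gives 9>8]
(A,P,Z): not NE [P1→B gives 11>2; P2→R gives 8>2; P3→X gives 9>8]
(A,P,W): not NE [P2→S gives 6>0; P3→X gives 9>6]
(A,Q,X): not NE [P3→Y gives 6>4]
(A,Q,Y): NE
(A,Q,Z): not NE [P2→R gives 8>7; P3→Y gives 6>5]
(A,Q,W): not NE [P1→C gives 9>7; P3→Y gives 6>1]
(A,R,X): not NE [P2→Q gives 8>5]
(A,R,Y): not NE [P1→C gives 5>2; P2→Q gives 9>7]
(A,R,Z): not NE [P1→B gives 7>6; P3→W gives 9>2]
(A,R,W): not NE [P1→C gives 6>0]
(A,S,X): not NE [P1→B gives 6>5; P2→Q gives 8>4; P3→Z gives 7>2]
(A,S,Y): not NE [P1→C gives 9>1; P2→Q gives 9>4; P3→Z gives 7>5]
(A,S,Z): not NE [P2→R gives 8>4]
(A,S,W): not NE [P3→Z gives 7>5]
(B,P,X): not NE [P2→R gives 9>1; P3→Z gives 9>8]
(B,P,Y): not NE [P1→A gives 9>2; P2→Q gives 7>6; P3→Z gives 9>6]
(B,P,Z): NE
(B,P,W): not NE [P1→A gives 9>5; P2→S gives 9>6; P3→Z gives 9>2]
(B,Q,X): not NE [P1→A gives 6>5; P2→R gives 9>7; P3→W gives 4>0]
(B,Q,Y): not NE [P3→W gives 4>0]
(B,Q,Z): not NE [P1→A gives 8>6; P2→P gives 5>3; P3→W gives 4>3]
(B,Q,W): not NE [P1→C gives 9>8; P2→S gives 9>4]
(B,R,X): not NE [P1→A gives 1>0]
(B,R,Y): not NE [P1→C gives 5>4; P2→Q gives 7>5; P3→Z gives 7>0]
(B,R,Z): not NE [P2→P gives 5>0]
(B,R,W): not NE [P1→C gives 6>0; P2→S gives 9>6; P3→Z gives 7>4]
(B,S,X): not NE [P2→R gives 9>5; P3→Y gives 8>0]
(B,S,Y): not NE [P1→C gives 9>6; P2→Q gives 7>2]
(B,S,Z): not NE [P1→C gives 8>1; P2→P gives 5>2; P3→Y gives 8>0]
(B,S,W): not NE [P3→Y gives 8>5]
(C,P,X): not NE [P1→B gives 4>2; P3→W gives 4>2]
(C,P,Y): not NE [P1→A gives 9>2; P2→R gives 4>1]
(C,P,Z): not NE [P1→B gives 11>9; P2→Q gives 8>2; P3→W gives 4>1]
(C,P,W): not NE [P1→A gives 9>0]
(C,Q,X): not NE [P1→A gives 6>0; P2→R gives 8>5; P3→Z gives 4>3]
(C,Q,Y): not NE [P1→B gives 5>2; P2→R gives 4>0]
(C,Q,Z): not NE [P1→A gives 8>7]
(C,Q,W): not NE [P3→Z gives 4>2]
(C,R,X): not NE [P1→A gives 1>0; P3→Z gives 6>2]
(C,R,Y): not NE [P3→Z gives 6>5]
(C,R,Z): not NE [P1→B gives 7>0; P2→Q gives 8>1]
(C,R,W): not NE [P2→Q gives 5>4; P3→Z gives 6>4]
(C,S,X): not NE [P1→B gives 6>2; P2→R gives 8>1; P3→W gives 7>0]
(C,S,Y): not NE [P2→R gives 4>1; P3→W gives 7>6]
(C,S,Z): not NE [P2→Q gives 8>2; P3→W gives 7>0]
(C,S,W): not NE [P1→B gives 8>2; P2→Q gives 5>1]

NE set: (A,Q,Y), (B,P,Z)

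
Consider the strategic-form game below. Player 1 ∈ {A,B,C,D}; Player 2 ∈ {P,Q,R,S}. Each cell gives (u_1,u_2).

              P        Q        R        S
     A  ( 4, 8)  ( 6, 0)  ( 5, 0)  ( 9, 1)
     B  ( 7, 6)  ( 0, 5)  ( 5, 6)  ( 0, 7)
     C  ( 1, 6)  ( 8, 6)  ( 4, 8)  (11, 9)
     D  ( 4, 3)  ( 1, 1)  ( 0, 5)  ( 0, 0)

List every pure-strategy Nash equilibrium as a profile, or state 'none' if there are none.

PSNE = {(C,S)}

(A,P): not NE [P1→B gives 7>4]
(A,Q): not NE [P1→C gives 8>6; P2→P gives 8>0]
(A,R): not NE [P2→P gives 8>0]
(A,S): not NE [P1→C gives 11>9; P2→P gives 8>1]
(B,P): not NE [P2→S gives 7>6]
(B,Q): not NE [P1→C gives 8>0; P2→S gives 7>5]
(B,R): not NE [P2→S gives 7>6]
(B,S): not NE [P1→C gives 11>0]
(C,P): not NE [P1→B gives 7>1; P2→S gives 9>6]
(C,Q): not NE [P2→S gives 9>6]
(C,R): not NE [P1→B gives 5>4; P2→S gives 9>8]
(C,S): NE
(D,P): not NE [P1→B gives 7>4; P2→R gives 5>3]
(D,Q): not NE [P1→C gives 8>1; P2→R gives 5>1]
(D,R): not NE [P1→B gives 5>0]
(D,S): not NE [P1→C gives 11>0; P2→R gives 5>0]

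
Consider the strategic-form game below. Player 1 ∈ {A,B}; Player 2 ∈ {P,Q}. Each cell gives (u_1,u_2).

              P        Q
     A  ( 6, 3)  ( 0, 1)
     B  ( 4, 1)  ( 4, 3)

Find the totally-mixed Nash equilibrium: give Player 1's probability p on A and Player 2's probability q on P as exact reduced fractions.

p=1/2, q=2/3

P1 indiff ⇒ q·6+(1-q)·0 = q·4+(1-q)·4 ⇒ q(2) = (1-q)(4) ⇒ q = 2/3
P2 indiff ⇒ p·3+(1-p)·1 = p·1+(1-p)·3 ⇒ p(2) = (1-p)(2) ⇒ p = 1/2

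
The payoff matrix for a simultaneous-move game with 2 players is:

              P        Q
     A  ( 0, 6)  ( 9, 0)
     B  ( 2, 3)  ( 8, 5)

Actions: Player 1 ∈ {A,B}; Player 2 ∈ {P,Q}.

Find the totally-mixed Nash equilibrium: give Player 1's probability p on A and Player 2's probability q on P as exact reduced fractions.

P1 indiff ⇒ q·0+(1-q)·9 = q·2+(1-q)·8 ⇒ q(-2) = (1-q)(-1) ⇒ q = 1/3
P2 indiff ⇒ p·6+(1-p)·3 = p·0+(1-p)·5 ⇒ p(6) = (1-p)(2) ⇒ p = 1/4

p=1/4, q=1/3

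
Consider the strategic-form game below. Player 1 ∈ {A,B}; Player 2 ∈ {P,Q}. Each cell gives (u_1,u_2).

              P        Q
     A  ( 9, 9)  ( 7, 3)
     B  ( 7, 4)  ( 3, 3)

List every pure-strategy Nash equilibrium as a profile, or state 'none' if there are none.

PSNE = {(A,P)}

(A,P): NE
(A,Q): not NE [P2→P gives 9>3]
(B,P): not NE [P1→A gives 9>7]
(B,Q): not NE [P1→A gives 7>3; P2→P gives 4>3]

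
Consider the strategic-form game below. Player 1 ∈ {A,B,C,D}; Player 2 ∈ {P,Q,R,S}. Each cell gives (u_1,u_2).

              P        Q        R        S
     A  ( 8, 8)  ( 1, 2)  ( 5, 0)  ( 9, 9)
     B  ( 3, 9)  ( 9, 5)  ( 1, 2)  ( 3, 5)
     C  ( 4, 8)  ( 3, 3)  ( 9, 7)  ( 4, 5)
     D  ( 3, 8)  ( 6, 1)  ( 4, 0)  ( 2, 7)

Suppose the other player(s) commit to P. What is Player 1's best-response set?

u_1(A vs P) = 8
u_1(B vs P) = 3
u_1(C vs P) = 4
u_1(D vs P) = 3
max payoff 8 at {A}

P1 best: {A}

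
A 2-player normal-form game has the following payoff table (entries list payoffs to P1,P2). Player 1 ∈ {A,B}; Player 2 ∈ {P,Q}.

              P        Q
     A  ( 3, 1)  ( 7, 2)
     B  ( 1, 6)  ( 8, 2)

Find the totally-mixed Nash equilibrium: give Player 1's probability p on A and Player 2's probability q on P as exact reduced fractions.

p=4/5, q=1/3

P1 indiff ⇒ q·3+(1-q)·7 = q·1+(1-q)·8 ⇒ q(2) = (1-q)(1) ⇒ q = 1/3
P2 indiff ⇒ p·1+(1-p)·6 = p·2+(1-p)·2 ⇒ p(-1) = (1-p)(-4) ⇒ p = 4/5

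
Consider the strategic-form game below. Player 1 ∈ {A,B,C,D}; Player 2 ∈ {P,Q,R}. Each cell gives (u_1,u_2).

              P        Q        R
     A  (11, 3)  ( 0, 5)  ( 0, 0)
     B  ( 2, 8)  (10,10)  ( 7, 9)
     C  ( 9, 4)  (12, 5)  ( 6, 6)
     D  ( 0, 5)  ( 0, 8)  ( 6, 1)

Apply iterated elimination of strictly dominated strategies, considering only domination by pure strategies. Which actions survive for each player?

IESDS → P1:{B,C} P2:{Q,R}

P1 drop D (B beats it: P:2>0 Q:10>0 R:7>6)
P2 drop P (Q beats it: A:5>3 B:10>8 C:5>4)
P1 drop A (B beats it: Q:10>0 R:7>0)
P1→{B,C} P2→{Q,R}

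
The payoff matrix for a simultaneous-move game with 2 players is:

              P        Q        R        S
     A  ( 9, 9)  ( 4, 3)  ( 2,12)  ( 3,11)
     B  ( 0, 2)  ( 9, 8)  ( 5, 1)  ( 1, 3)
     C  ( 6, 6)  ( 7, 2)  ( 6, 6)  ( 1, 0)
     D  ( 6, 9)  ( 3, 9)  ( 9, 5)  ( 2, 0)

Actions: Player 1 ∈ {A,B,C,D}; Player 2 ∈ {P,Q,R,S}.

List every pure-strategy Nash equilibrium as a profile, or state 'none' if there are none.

(A,P): not NE [P2→R gives 12>9]
(A,Q): not NE [P1→B gives 9>4; P2→R gives 12>3]
(A,R): not NE [P1→D gives 9>2]
(A,S): not NE [P2→R gives 12>11]
(B,P): not NE [P1→A gives 9>0; P2→Q gives 8>2]
(B,Q): NE
(B,R): not NE [P1→D gives 9>5; P2→Q gives 8>1]
(B,S): not NE [P1→A gives 3>1; P2→Q gives 8>3]
(C,P): not NE [P1→A gives 9>6]
(C,Q): not NE [P1→B gives 9>7; P2→R gives 6>2]
(C,R): not NE [P1→D gives 9>6]
(C,S): not NE [P1→A gives 3>1; P2→R gives 6>0]
(D,P): not NE [P1→A gives 9>6]
(D,Q): not NE [P1→B gives 9>3]
(D,R): not NE [P2→Q gives 9>5]
(D,S): not NE [P1→A gives 3>2; P2→Q gives 9>0]

NE set: (B,Q)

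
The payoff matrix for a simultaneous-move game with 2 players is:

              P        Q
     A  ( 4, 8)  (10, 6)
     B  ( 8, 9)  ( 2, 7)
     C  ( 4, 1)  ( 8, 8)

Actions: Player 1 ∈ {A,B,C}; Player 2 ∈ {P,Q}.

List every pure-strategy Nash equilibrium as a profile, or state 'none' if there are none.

(A,P): not NE [P1→B gives 8>4]
(A,Q): not NE [P2→P gives 8>6]
(B,P): NE
(B,Q): not NE [P1→A gives 10>2; P2→P gives 9>7]
(C,P): not NE [P1→B gives 8>4; P2→Q gives 8>1]
(C,Q): not NE [P1→A gives 10>8]

NE set: (B,P)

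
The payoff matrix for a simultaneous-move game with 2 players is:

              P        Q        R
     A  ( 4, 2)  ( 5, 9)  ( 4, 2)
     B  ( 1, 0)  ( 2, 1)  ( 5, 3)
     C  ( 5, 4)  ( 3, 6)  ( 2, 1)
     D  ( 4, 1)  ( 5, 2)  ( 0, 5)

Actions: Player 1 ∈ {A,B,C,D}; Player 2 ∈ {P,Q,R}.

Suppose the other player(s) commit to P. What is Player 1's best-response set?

argmax u_1 = {C}

u_1(A vs P) = 4
u_1(B vs P) = 1
u_1(C vs P) = 5
u_1(D vs P) = 4
max payoff 5 at {C}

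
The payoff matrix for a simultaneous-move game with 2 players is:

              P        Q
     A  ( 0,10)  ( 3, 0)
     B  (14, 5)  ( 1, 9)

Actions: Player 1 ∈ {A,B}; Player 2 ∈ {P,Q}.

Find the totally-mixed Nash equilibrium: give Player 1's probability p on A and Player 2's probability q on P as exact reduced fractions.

P1 mixes 2/7 on A; P2 mixes 1/8 on P

P1 indiff ⇒ q·0+(1-q)·3 = q·14+(1-q)·1 ⇒ q(-14) = (1-q)(-2) ⇒ q = 1/8
P2 indiff ⇒ p·10+(1-p)·5 = p·0+(1-p)·9 ⇒ p(10) = (1-p)(4) ⇒ p = 2/7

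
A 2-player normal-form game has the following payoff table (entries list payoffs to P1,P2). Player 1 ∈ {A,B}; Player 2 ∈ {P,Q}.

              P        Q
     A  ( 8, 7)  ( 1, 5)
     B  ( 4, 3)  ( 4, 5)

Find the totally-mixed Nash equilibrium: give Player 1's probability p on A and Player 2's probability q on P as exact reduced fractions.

p=1/2, q=3/7

P1 indiff ⇒ q·8+(1-q)·1 = q·4+(1-q)·4 ⇒ q(4) = (1-q)(3) ⇒ q = 3/7
P2 indiff ⇒ p·7+(1-p)·3 = p·5+(1-p)·5 ⇒ p(2) = (1-p)(2) ⇒ p = 1/2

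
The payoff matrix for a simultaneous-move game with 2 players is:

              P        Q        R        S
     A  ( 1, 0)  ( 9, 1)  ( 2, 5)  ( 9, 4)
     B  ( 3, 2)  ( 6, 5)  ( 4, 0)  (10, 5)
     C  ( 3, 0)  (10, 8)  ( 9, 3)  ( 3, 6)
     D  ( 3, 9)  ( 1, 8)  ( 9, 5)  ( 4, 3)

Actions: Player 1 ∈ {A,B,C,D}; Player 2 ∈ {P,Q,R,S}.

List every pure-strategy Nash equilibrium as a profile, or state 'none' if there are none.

(A,P): not NE [P1→D gives 3>1; P2→R gives 5>0]
(A,Q): not NE [P1→C gives 10>9; P2→R gives 5>1]
(A,R): not NE [P1→D gives 9>2]
(A,S): not NE [P1→B gives 10>9; P2→R gives 5>4]
(B,P): not NE [P2→S gives 5>2]
(B,Q): not NE [P1→C gives 10>6]
(B,R): not NE [P1→D gives 9>4; P2→S gives 5>0]
(B,S): NE
(C,P): not NE [P2→Q gives 8>0]
(C,Q): NE
(C,R): not NE [P2→Q gives 8>3]
(C,S): not NE [P1→B gives 10>3; P2→Q gives 8>6]
(D,P): NE
(D,Q): not NE [P1→C gives 10>1; P2→P gives 9>8]
(D,R): not NE [P2→P gives 9>5]
(D,S): not NE [P1→B gives 10>4; P2→P gives 9>3]

NE set: (B,S), (C,Q), (D,P)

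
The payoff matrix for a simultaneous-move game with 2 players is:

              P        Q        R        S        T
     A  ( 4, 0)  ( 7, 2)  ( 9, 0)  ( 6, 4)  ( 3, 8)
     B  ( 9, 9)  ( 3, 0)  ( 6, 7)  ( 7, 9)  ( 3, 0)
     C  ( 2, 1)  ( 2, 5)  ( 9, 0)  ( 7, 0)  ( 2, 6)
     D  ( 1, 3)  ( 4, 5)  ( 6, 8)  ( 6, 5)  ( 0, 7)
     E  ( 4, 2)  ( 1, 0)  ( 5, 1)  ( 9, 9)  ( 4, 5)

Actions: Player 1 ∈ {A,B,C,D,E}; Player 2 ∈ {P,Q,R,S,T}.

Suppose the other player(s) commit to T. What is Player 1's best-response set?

P1 best: {E}

u_1(A vs T) = 3
u_1(B vs T) = 3
u_1(C vs T) = 2
u_1(D vs T) = 0
u_1(E vs T) = 4
max payoff 4 at {E}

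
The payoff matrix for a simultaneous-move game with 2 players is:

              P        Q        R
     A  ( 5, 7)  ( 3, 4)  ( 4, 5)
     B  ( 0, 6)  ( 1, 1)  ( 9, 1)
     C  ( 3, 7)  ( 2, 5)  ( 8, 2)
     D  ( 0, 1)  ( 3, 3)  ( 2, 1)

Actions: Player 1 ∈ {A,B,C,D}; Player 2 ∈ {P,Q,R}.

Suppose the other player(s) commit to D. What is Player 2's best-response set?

u_2(P vs D) = 1
u_2(Q vs D) = 3
u_2(R vs D) = 1
max payoff 3 at {Q}

argmax u_2 = {Q}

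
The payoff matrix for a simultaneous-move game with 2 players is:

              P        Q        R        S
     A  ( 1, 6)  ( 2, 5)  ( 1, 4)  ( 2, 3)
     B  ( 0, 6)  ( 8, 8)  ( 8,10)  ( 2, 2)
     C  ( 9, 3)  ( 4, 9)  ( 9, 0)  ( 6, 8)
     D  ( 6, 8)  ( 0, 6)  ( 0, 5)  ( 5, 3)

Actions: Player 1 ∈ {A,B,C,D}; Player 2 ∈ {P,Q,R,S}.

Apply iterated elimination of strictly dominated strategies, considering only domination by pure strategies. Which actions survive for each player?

P1 drop A (C beats it: P:9>1 Q:4>2 R:9>1 S:6>2)
P1 drop D (C beats it: P:9>6 Q:4>0 R:9>0 S:6>5)
P2 drop P (Q beats it: B:8>6 C:9>3)
P2 drop S (Q beats it: B:8>2 C:9>8)
P1→{B,C} P2→{Q,R}

IESDS → P1:{B,C} P2:{Q,R}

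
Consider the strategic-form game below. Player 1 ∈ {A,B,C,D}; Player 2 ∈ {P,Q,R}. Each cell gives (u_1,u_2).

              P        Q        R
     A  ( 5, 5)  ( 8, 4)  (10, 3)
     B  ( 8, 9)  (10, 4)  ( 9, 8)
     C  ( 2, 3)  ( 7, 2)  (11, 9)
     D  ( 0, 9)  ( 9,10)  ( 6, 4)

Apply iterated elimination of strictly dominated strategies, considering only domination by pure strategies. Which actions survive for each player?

IESDS → P1:{A,B,C} P2:{P,R}

P1 drop D (B beats it: P:8>0 Q:10>9 R:9>6)
P2 drop Q (P beats it: A:5>4 B:9>4 C:3>2)
P1→{A,B,C} P2→{P,R}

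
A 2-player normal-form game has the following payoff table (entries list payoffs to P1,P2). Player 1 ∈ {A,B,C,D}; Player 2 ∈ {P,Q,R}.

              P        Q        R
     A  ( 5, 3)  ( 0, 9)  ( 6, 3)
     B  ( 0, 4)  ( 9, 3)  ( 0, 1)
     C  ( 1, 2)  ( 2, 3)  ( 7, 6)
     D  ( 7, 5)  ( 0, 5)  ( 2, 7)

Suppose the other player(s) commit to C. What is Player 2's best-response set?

BR_2 = {R}

u_2(P vs C) = 2
u_2(Q vs C) = 3
u_2(R vs C) = 6
max payoff 6 at {R}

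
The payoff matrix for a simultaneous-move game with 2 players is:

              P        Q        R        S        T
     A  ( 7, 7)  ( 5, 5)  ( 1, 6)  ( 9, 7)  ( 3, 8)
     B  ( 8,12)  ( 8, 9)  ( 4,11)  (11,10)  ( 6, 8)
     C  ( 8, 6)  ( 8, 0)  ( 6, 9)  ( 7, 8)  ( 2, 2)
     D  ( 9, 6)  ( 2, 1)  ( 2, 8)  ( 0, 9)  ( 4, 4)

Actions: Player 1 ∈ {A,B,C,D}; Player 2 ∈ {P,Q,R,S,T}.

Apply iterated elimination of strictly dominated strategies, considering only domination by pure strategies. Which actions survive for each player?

P1 drop A (B beats it: P:8>7 Q:8>5 R:4>1 S:11>9 T:6>3)
P2 drop Q (P beats it: B:12>9 C:6>0 D:6>1)
P2 drop T (P beats it: B:12>8 C:6>2 D:6>4)
P1→{B,C,D} P2→{P,R,S}

Remaining: P1:{B,C,D} P2:{P,R,S}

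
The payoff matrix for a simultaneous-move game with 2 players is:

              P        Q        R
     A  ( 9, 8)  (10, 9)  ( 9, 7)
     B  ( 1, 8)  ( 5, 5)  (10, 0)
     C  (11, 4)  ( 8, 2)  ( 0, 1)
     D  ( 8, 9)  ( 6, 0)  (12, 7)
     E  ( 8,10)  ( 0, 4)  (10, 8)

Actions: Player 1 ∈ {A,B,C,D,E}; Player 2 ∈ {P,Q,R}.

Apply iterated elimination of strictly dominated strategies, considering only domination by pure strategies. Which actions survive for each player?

P1 drop B (D beats it: P:8>1 Q:6>5 R:12>10)
P2 drop R (P beats it: A:8>7 C:4>1 D:9>7 E:10>8)
P1 drop D (A beats it: P:9>8 Q:10>6)
P1 drop E (A beats it: P:9>8 Q:10>0)
P1→{A,C} P2→{P,Q}

Remaining: P1:{A,C} P2:{P,Q}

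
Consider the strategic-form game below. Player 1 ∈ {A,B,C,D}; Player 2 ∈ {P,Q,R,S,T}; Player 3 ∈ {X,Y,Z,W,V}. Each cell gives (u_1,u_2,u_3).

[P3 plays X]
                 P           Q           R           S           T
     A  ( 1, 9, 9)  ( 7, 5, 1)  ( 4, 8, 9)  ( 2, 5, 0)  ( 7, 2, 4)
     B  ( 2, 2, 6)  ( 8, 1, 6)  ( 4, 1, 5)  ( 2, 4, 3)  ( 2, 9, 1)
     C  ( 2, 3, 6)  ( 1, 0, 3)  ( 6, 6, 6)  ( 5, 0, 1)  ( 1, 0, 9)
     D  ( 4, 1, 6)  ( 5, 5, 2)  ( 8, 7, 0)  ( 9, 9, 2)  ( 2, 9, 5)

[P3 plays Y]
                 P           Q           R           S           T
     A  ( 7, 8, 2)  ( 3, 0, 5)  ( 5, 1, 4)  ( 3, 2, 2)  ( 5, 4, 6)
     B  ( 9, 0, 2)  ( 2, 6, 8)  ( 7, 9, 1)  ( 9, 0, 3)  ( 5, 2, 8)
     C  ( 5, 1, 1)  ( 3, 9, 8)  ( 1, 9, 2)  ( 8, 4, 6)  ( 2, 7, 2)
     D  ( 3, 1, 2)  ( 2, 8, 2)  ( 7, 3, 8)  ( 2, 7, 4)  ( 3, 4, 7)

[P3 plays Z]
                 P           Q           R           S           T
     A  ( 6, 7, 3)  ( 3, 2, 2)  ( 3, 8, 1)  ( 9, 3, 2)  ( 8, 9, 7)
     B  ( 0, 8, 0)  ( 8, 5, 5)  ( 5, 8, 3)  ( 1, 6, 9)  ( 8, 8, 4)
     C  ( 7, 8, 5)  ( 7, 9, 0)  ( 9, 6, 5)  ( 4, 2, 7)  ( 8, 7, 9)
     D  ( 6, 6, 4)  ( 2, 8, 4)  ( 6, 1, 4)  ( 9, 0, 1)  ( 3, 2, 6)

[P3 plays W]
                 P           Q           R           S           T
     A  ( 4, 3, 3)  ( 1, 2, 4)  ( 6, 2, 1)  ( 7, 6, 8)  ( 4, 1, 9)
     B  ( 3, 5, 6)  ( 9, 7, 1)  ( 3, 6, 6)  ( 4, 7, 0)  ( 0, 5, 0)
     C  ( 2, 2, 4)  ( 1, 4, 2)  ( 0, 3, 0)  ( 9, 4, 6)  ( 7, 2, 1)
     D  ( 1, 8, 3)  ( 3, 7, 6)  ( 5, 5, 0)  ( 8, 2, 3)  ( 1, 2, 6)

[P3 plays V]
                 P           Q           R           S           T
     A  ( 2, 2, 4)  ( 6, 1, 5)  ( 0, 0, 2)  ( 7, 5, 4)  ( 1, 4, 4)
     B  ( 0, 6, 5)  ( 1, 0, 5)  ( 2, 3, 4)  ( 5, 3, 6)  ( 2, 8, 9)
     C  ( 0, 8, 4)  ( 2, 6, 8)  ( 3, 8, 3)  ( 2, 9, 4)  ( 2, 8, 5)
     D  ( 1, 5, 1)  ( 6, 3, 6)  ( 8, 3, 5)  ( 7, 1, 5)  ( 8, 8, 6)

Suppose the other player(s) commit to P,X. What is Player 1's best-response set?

BR_1 = {D}

u_1(A vs P,X) = 1
u_1(B vs P,X) = 2
u_1(C vs P,X) = 2
u_1(D vs P,X) = 4
max payoff 4 at {D}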